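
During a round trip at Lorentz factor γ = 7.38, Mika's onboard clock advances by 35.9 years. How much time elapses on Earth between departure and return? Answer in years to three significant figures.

Δt = 265 years

γ = 7.38
Earth-frame duration is the dilated interval: Δt = γτ = 7.380 × 35.9 years.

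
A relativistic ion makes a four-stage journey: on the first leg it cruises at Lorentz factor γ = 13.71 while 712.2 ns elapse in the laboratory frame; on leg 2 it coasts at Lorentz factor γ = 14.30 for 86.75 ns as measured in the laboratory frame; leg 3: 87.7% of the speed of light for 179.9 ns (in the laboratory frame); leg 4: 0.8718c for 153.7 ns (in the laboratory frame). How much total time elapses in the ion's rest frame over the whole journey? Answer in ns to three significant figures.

τ = 220 ns

Leg 1: γ = 13.71; τ_1 = 712.2/13.71 = 51.95 ns.
Leg 2: γ = 14.30; τ_2 = 86.75/14.30 = 6.066 ns.
Leg 3: β = 0.877; γ = 1/√(1 − 0.877²) = 1/√0.2309 = 2.081; τ_3 = 179.9/2.081 = 86.44 ns.
Leg 4: γ = 1/√(1 − 0.8718²) = 1/√0.2400 = 2.041; τ_4 = 153.7/2.041 = 75.29 ns.
Total: 51.95 + 6.066 + 86.44 + 75.29 ns.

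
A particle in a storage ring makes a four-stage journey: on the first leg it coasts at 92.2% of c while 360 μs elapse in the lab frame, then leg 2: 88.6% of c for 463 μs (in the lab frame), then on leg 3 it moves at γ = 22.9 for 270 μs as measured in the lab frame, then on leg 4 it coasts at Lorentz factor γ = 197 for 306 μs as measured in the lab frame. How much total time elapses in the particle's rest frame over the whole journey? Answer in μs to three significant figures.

Leg 1: β = 0.922; γ = 1/√(1 − 0.922²) = 1/√0.1499 = 2.583; τ_1 = 360/2.583 = 139.4 μs.
Leg 2: β = 0.886; γ = 1/√(1 − 0.886²) = 1/√0.2150 = 2.157; τ_2 = 463/2.157 = 214.7 μs.
Leg 3: γ = 22.9; τ_3 = 270/22.90 = 11.79 μs.
Leg 4: γ = 197; τ_4 = 306/197.0 = 1.553 μs.
Total: 139.4 + 214.7 + 11.79 + 1.553 μs.

τ = 367 μs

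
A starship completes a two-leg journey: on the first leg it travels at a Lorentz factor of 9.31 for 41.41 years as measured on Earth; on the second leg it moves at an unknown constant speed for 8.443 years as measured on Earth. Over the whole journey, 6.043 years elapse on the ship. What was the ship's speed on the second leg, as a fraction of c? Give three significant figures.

β = 0.982

Leg 1: γ = 9.31; τ_1 = 41.41/9.310 = 4.448 years.
Leg 2: speed unknown; τ_2 = 8.443/γ_2.
Total proper time: 4.448 + τ_2 = 6.043, so τ_2 = 6.043 − 4.448 = 1.595 years.
γ_2 = 8.443/1.595 = 5.293; β = √(1 − 1/γ²) = √0.9643.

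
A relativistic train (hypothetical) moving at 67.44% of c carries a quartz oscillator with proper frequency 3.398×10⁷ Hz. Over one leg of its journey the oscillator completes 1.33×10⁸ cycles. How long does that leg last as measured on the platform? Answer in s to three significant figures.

Δt = 5.30 s

β = 0.6744; γ = 1/√(1 − 0.6744²) = 1/√0.5452 = 1.354
Proper time for N cycles: τ = N/f = 1.33×10⁸/(3.398×10⁷) = 3.914×10⁰ s = 3.914 s.
Lab-frame duration Δt = γτ = 1.354 × 3.914 = 5.301 s.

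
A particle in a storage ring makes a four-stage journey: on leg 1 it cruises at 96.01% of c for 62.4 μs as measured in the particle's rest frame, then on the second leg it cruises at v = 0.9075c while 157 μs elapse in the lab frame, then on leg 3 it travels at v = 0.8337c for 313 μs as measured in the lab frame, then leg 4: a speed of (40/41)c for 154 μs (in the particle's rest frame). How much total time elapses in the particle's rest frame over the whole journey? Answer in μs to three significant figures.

Leg 1: 62.4 μs is already measured in the particle's rest frame.
Leg 2: γ = 1/√(1 − 0.9075²) = 1/√0.1764 = 2.381; τ_2 = 157/2.381 = 65.95 μs.
Leg 3: γ = 1/√(1 − 0.8337²) = 1/√0.3049 = 1.811; τ_3 = 313/1.811 = 172.8 μs.
Leg 4: 154 μs is already measured in the particle's rest frame.
Total: 62.40 + 65.95 + 172.8 + 154.0 μs.

τ = 455 μs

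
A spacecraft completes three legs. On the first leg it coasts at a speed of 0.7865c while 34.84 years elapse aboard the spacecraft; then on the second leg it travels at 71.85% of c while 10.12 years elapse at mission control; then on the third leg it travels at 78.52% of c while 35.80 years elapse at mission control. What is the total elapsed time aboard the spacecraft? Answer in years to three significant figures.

Leg 1: 34.84 years is already measured aboard the spacecraft.
Leg 2: β = 0.7185; γ = 1/√(1 − 0.7185²) = 1/√0.4838 = 1.438; τ_2 = 10.12/1.438 = 7.039 years.
Leg 3: β = 0.7852; γ = 1/√(1 − 0.7852²) = 1/√0.3835 = 1.615; τ_3 = 35.80/1.615 = 22.17 years.
Total: 34.84 + 7.039 + 22.17 years.

τ = 64.0 years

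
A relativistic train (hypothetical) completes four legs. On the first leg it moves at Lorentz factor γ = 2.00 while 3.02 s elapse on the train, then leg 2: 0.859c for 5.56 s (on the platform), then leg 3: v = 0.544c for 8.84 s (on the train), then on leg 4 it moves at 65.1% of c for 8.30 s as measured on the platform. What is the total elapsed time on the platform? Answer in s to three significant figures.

Δt = 30.4 s

Leg 1: γ = 2.00; Δt_1 = 2.000 × 3.02 = 6.040 s.
Leg 2: 5.56 s is already measured on the platform.
Leg 3: γ = 1/√(1 − 0.544²) = 1/√0.7041 = 1.192; Δt_3 = 1.192 × 8.84 = 10.54 s.
Leg 4: 8.30 s is already measured on the platform.
Total: 6.040 + 5.560 + 10.54 + 8.300 s.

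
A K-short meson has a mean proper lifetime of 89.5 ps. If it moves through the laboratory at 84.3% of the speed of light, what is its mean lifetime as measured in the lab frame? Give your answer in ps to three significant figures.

β = 0.843; γ = 1/√(1 − 0.843²) = 1/√0.2894 = 1.859
The rest-frame lifetime is the proper time; the lab measures the dilated interval Δt = γτ₀ = 1.859 × 89.5 ps.

Δt = 166 ps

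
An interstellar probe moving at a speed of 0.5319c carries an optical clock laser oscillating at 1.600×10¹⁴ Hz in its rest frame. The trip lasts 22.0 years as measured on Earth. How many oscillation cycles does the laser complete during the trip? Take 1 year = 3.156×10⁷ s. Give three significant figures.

N = 9.41×10²²

γ = 1/√(1 − 0.5319²) = 1/√0.7171 = 1.181
The oscillator's own cycle count is N = f × τ where τ is the proper time aboard the probe. τ = Δt/γ = 22.0/1.181 = 18.63 years = 5.880×10⁸ s.
N = 1.600×10¹⁴ × 5.880×10⁸ = 9.407×10²².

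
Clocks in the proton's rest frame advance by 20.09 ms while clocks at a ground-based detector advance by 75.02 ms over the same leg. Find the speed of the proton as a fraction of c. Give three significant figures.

The proper time is measured in the proton's rest frame (both events occur at the proton's location); Δt is measured at a ground-based detector. γ = Δt/τ = 75.02/20.09 = 3.734.
β = √(1 − 1/γ²) = √(1 − 0.07171) = √0.9283

β = 0.963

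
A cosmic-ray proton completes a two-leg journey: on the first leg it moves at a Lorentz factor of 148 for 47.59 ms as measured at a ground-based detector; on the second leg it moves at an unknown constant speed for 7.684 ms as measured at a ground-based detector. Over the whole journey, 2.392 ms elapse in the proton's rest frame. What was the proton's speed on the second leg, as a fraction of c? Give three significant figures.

Leg 1: γ = 148; τ_1 = 47.59/148.0 = 0.3216 ms.
Leg 2: speed unknown; τ_2 = 7.684/γ_2.
Total proper time: 0.3216 + τ_2 = 2.392, so τ_2 = 2.392 − 0.3216 = 2.070 ms.
γ_2 = 7.684/2.070 = 3.711; β = √(1 − 1/γ²) = √0.9274.

β = 0.963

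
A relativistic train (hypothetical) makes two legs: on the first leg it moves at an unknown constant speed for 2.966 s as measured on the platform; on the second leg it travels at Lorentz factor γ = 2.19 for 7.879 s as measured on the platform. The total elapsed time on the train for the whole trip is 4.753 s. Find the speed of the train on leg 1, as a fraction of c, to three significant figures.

β = 0.921

Leg 1: speed unknown; τ_1 = 2.966/γ_1.
Leg 2: γ = 2.19; τ_2 = 7.879/2.190 = 3.598 s.
Total proper time: τ_1 + 3.598 = 4.753, so τ_1 = 4.753 − 3.598 = 1.155 s.
γ_1 = 2.966/1.155 = 2.567; β = √(1 − 1/γ²) = √0.8483.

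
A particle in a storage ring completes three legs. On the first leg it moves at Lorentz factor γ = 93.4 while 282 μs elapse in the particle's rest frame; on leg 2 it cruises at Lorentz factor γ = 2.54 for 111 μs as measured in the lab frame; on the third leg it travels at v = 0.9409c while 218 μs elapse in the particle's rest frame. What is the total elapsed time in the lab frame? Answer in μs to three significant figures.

Leg 1: γ = 93.4; Δt_1 = 93.40 × 282 = 2.634×10⁴ μs.
Leg 2: 111 μs is already measured in the lab frame.
Leg 3: γ = 1/√(1 − 0.9409²) = 1/√0.1147 = 2.953; Δt_3 = 2.953 × 218 = 643.7 μs.
Total: 2.634×10⁴ + 111.0 + 643.7 μs.

Δt = 2.71×10⁴ μs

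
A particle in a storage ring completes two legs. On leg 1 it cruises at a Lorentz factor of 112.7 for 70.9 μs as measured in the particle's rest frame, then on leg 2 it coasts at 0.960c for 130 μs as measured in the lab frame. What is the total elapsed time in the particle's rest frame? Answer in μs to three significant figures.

Leg 1: 70.9 μs is already measured in the particle's rest frame.
Leg 2: γ = 1/√(1 − 0.960²) = 25/7 ≈ 3.571; τ_2 = 130/3.571 = 36.40 μs.
Total: 70.90 + 36.40 μs.

τ = 107 μs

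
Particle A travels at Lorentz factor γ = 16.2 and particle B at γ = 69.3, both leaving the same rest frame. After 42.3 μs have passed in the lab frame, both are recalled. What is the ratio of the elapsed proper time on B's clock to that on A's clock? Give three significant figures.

A: γ = 16.2. B: γ = 69.3.
τ_A/τ_B = γ_B/γ_A = 69.30/16.20 = 4.278, so τ_B/τ_A = 0.2338.

τ_B/τ_A = 0.234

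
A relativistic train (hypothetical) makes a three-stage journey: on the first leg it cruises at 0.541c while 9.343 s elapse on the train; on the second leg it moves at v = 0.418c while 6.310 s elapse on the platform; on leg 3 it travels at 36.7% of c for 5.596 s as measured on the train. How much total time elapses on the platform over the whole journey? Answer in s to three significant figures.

Leg 1: γ = 1/√(1 − 0.541²) = 1/√0.7073 = 1.189; Δt_1 = 1.189 × 9.343 = 11.11 s.
Leg 2: 6.310 s is already measured on the platform.
Leg 3: β = 0.367; γ = 1/√(1 − 0.367²) = 1/√0.8653 = 1.075; Δt_3 = 1.075 × 5.596 = 6.016 s.
Total: 11.11 + 6.310 + 6.016 s.

Δt = 23.4 s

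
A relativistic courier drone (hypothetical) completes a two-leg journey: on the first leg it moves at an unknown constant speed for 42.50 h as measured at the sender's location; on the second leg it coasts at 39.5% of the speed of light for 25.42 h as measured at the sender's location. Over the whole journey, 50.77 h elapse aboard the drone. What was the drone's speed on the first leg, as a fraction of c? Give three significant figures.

Leg 1: speed unknown; τ_1 = 42.50/γ_1.
Leg 2: β = 0.395; γ = 1/√(1 − 0.395²) = 1/√0.8440 = 1.089; τ_2 = 25.42/1.089 = 23.35 h.
Total proper time: τ_1 + 23.35 = 50.77, so τ_1 = 50.77 − 23.35 = 27.42 h.
γ_1 = 42.50/27.42 = 1.550; β = √(1 − 1/γ²) = √0.5838.

β = 0.764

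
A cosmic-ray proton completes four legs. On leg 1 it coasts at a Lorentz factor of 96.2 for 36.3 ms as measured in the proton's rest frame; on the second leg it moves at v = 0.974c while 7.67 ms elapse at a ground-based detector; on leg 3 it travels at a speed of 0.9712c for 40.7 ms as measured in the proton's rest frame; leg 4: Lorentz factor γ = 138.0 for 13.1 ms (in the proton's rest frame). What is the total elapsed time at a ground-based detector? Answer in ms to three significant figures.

Δt = 5480 ms

Leg 1: γ = 96.2; Δt_1 = 96.20 × 36.3 = 3492 ms.
Leg 2: 7.67 ms is already measured at a ground-based detector.
Leg 3: γ = 1/√(1 − 0.9712²) = 1/√0.05677 = 4.197; Δt_3 = 4.197 × 40.7 = 170.8 ms.
Leg 4: γ = 138.0; Δt_4 = 138.0 × 13.1 = 1808 ms.
Total: 3492 + 7.670 + 170.8 + 1808 ms.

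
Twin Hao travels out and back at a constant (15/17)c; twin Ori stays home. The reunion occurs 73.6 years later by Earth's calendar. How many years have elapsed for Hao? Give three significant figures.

τ = 34.6 years

γ = 1/√(1 − (15/17)²) = 17/8 = 2.125
Hao's clock measures proper time along the trip: τ = Δt/γ = 73.6/2.125 years.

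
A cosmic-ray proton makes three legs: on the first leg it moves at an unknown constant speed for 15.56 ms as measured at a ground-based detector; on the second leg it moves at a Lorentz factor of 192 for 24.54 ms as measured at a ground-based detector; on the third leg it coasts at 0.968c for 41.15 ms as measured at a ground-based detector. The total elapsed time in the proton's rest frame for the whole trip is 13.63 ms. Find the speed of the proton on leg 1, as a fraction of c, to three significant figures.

β = 0.979

Leg 1: speed unknown; τ_1 = 15.56/γ_1.
Leg 2: γ = 192; τ_2 = 24.54/192.0 = 0.1278 ms.
Leg 3: γ = 1/√(1 − 0.968²) = 1/√0.06298 = 3.985; τ_3 = 41.15/3.985 = 10.33 ms.
Total proper time: τ_1 + 0.1278 + 10.33 = 13.63, so τ_1 = 13.63 − 10.45 = 3.176 ms.
γ_1 = 15.56/3.176 = 4.900; β = √(1 − 1/γ²) = √0.9583.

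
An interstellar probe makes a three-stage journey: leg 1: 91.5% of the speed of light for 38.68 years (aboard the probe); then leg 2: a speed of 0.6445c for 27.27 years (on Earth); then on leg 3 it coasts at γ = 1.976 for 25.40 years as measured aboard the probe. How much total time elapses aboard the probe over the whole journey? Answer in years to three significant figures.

Leg 1: 38.68 years is already measured aboard the probe.
Leg 2: γ = 1/√(1 − 0.6445²) = 1/√0.5846 = 1.308; τ_2 = 27.27/1.308 = 20.85 years.
Leg 3: 25.40 years is already measured aboard the probe.
Total: 38.68 + 20.85 + 25.40 years.

τ = 84.9 years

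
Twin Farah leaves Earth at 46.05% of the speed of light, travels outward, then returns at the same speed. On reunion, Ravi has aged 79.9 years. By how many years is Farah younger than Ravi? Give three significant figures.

Δt − τ = 8.98 years

β = 0.4605; γ = 1/√(1 − 0.4605²) = 1/√0.7879 = 1.127
Farah's elapsed proper time: τ = 79.9/1.127 = 70.92 years.
Age gap = Δt − τ = 79.9 − 70.92 years.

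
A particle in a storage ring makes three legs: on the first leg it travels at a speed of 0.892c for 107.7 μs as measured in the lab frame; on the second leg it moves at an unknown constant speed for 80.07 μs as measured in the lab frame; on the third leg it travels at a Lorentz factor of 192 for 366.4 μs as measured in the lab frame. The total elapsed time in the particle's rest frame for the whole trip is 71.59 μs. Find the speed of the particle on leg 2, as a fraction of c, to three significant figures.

Leg 1: γ = 1/√(1 − 0.892²) = 1/√0.2043 = 2.212; τ_1 = 107.7/2.212 = 48.68 μs.
Leg 2: speed unknown; τ_2 = 80.07/γ_2.
Leg 3: γ = 192; τ_3 = 366.4/192.0 = 1.908 μs.
Total proper time: 48.68 + τ_2 + 1.908 = 71.59, so τ_2 = 71.59 − 50.59 = 21.00 μs.
γ_2 = 80.07/21.00 = 3.813; β = √(1 − 1/γ²) = √0.9312.

β = 0.965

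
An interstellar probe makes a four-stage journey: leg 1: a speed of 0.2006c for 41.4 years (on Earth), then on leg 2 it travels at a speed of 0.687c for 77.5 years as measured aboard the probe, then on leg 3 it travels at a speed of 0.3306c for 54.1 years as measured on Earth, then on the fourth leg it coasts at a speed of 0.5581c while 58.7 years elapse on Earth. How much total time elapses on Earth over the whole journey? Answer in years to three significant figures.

Leg 1: 41.4 years is already measured on Earth.
Leg 2: γ = 1/√(1 − 0.687²) = 1/√0.5280 = 1.376; Δt_2 = 1.376 × 77.5 = 106.7 years.
Leg 3: 54.1 years is already measured on Earth.
Leg 4: 58.7 years is already measured on Earth.
Total: 41.40 + 106.7 + 54.10 + 58.70 years.

Δt = 261 years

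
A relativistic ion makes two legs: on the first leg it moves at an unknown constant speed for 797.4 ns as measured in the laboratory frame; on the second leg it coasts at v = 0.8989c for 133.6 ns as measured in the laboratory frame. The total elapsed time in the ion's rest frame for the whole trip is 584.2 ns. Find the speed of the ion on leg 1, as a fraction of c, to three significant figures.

β = 0.752

Leg 1: speed unknown; τ_1 = 797.4/γ_1.
Leg 2: γ = 1/√(1 − 0.8989²) = 1/√0.1920 = 2.282; τ_2 = 133.6/2.282 = 58.54 ns.
Total proper time: τ_1 + 58.54 = 584.2, so τ_1 = 584.2 − 58.54 = 525.7 ns.
γ_1 = 797.4/525.7 = 1.517; β = √(1 − 1/γ²) = √0.5654.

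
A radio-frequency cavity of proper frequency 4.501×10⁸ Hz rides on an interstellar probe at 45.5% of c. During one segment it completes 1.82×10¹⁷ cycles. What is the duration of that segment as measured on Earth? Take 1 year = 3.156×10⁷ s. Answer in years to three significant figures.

β = 0.455; γ = 1/√(1 − 0.455²) = 1/√0.7930 = 1.123
Proper time for N cycles: τ = N/f = 1.82×10¹⁷/(4.501×10⁸) = 4.044×10⁸ s = 12.81 years.
Lab-frame duration Δt = γτ = 1.123 × 12.81 = 14.39 years.

Δt = 14.4 years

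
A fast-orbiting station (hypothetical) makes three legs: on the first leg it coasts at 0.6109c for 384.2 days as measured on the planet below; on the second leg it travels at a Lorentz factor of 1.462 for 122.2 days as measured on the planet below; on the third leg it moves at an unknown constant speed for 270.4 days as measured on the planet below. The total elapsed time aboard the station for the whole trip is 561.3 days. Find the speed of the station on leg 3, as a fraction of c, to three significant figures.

Leg 1: γ = 1/√(1 − 0.6109²) = 1/√0.6268 = 1.263; τ_1 = 384.2/1.263 = 304.2 days.
Leg 2: γ = 1.462; τ_2 = 122.2/1.462 = 83.58 days.
Leg 3: speed unknown; τ_3 = 270.4/γ_3.
Total proper time: 304.2 + 83.58 + τ_3 = 561.3, so τ_3 = 561.3 − 387.8 = 173.5 days.
γ_3 = 270.4/173.5 = 1.558; β = √(1 − 1/γ²) = √0.5881.

β = 0.767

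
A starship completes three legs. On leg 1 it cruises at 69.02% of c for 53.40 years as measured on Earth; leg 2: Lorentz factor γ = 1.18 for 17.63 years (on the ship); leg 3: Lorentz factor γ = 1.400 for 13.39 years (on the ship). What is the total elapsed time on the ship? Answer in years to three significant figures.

Leg 1: β = 0.6902; γ = 1/√(1 − 0.6902²) = 1/√0.5236 = 1.382; τ_1 = 53.40/1.382 = 38.64 years.
Leg 2: 17.63 years is already measured on the ship.
Leg 3: 13.39 years is already measured on the ship.
Total: 38.64 + 17.63 + 13.39 years.

τ = 69.7 years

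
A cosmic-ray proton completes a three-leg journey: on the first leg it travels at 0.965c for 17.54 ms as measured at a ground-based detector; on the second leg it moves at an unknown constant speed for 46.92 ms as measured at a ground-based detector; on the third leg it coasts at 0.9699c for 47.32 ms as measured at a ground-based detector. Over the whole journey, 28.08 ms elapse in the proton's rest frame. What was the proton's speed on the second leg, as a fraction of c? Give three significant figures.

Leg 1: γ = 1/√(1 − 0.965²) = 1/√0.06878 = 3.813; τ_1 = 17.54/3.813 = 4.600 ms.
Leg 2: speed unknown; τ_2 = 46.92/γ_2.
Leg 3: γ = 1/√(1 − 0.9699²) = 1/√0.05929 = 4.107; τ_3 = 47.32/4.107 = 11.52 ms.
Total proper time: 4.600 + τ_2 + 11.52 = 28.08, so τ_2 = 28.08 − 16.12 = 11.96 ms.
γ_2 = 46.92/11.96 = 3.924; β = √(1 − 1/γ²) = √0.9351.

β = 0.967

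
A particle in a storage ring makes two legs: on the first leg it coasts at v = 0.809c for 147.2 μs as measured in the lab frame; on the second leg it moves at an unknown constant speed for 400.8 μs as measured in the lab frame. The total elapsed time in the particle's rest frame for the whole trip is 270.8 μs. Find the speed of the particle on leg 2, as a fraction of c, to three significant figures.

β = 0.888

Leg 1: γ = 1/√(1 − 0.809²) = 1/√0.3455 = 1.701; τ_1 = 147.2/1.701 = 86.53 μs.
Leg 2: speed unknown; τ_2 = 400.8/γ_2.
Total proper time: 86.53 + τ_2 = 270.8, so τ_2 = 270.8 − 86.53 = 184.3 μs.
γ_2 = 400.8/184.3 = 2.175; β = √(1 − 1/γ²) = √0.7886.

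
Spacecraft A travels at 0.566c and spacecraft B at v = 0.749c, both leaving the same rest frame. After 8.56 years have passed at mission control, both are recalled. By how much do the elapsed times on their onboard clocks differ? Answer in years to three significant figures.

|τ_A − τ_B| = 1.39 years

A: γ = 1/√(1 − 0.566²) = 1/√0.6796 = 1.213; τ_A = 8.56/1.213 = 7.057 years.
B: γ = 1/√(1 − 0.749²) = 1/√0.4390 = 1.509; τ_B = 8.56/1.509 = 5.672 years.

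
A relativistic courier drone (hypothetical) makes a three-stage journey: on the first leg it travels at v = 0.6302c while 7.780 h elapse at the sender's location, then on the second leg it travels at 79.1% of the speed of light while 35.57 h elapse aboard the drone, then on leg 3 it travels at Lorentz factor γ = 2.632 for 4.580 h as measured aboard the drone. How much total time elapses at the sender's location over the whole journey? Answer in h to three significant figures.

Δt = 78.0 h

Leg 1: 7.780 h is already measured at the sender's location.
Leg 2: β = 0.791; γ = 1/√(1 − 0.791²) = 1/√0.3743 = 1.634; Δt_2 = 1.634 × 35.57 = 58.14 h.
Leg 3: γ = 2.632; Δt_3 = 2.632 × 4.580 = 12.05 h.
Total: 7.780 + 58.14 + 12.05 h.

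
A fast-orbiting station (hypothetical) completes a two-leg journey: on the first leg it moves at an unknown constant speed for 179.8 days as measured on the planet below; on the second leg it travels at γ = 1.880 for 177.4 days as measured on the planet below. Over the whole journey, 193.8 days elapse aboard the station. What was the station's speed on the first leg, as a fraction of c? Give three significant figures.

β = 0.833

Leg 1: speed unknown; τ_1 = 179.8/γ_1.
Leg 2: γ = 1.880; τ_2 = 177.4/1.880 = 94.36 days.
Total proper time: τ_1 + 94.36 = 193.8, so τ_1 = 193.8 − 94.36 = 99.44 days.
γ_1 = 179.8/99.44 = 1.808; β = √(1 − 1/γ²) = √0.6941.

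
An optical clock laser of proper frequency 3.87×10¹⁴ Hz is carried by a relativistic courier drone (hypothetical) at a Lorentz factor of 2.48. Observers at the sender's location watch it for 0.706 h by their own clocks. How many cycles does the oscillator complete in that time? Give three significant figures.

γ = 2.48
During 0.706 h of lab time, the oscillator's proper time advances by τ = Δt/γ = 0.706/2.480 = 0.2847 h = 1.025×10³ s.
N = f × τ = 3.87×10¹⁴ × 1.025×10³ = 3.966×10¹⁷.

N = 3.97×10¹⁷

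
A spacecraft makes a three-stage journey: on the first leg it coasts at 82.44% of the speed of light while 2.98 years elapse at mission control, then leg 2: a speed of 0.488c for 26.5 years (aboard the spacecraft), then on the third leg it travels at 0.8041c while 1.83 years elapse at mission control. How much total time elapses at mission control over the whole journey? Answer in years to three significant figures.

Δt = 35.2 years

Leg 1: 2.98 years is already measured at mission control.
Leg 2: γ = 1/√(1 − 0.488²) = 1/√0.7619 = 1.146; Δt_2 = 1.146 × 26.5 = 30.36 years.
Leg 3: 1.83 years is already measured at mission control.
Total: 2.980 + 30.36 + 1.830 years.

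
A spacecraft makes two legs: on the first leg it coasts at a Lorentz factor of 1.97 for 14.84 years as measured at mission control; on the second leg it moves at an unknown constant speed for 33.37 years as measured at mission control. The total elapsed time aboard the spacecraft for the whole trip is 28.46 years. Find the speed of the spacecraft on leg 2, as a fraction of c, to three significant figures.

β = 0.779

Leg 1: γ = 1.97; τ_1 = 14.84/1.970 = 7.533 years.
Leg 2: speed unknown; τ_2 = 33.37/γ_2.
Total proper time: 7.533 + τ_2 = 28.46, so τ_2 = 28.46 − 7.533 = 20.93 years.
γ_2 = 33.37/20.93 = 1.595; β = √(1 − 1/γ²) = √0.6067.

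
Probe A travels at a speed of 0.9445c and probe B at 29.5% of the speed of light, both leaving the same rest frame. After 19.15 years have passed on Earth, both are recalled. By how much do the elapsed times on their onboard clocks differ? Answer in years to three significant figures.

A: γ = 1/√(1 − 0.9445²) = 1/√0.1079 = 3.044; τ_A = 19.15/3.044 = 6.291 years.
B: β = 0.295; γ = 1/√(1 − 0.295²) = 1/√0.9130 = 1.047; τ_B = 19.15/1.047 = 18.30 years.

|τ_A − τ_B| = 12.0 years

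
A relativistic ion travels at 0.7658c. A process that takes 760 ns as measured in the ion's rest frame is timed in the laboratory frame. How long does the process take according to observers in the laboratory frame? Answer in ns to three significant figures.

Δt = 1180 ns

γ = 1/√(1 − 0.7658²) = 1/√0.4136 = 1.555
The interval measured in the ion's rest frame is the proper time (both events occur at the same place in that frame); the lab-frame interval is Δt = γτ = 1.555 × 760 ns.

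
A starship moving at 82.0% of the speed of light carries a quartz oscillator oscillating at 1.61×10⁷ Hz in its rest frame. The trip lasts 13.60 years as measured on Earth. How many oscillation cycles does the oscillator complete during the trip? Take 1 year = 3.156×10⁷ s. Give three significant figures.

β = 0.820; γ = 1/√(1 − 0.820²) = 1/√0.3276 = 1.747
The oscillator's own cycle count is N = f × τ where τ is the proper time on the ship. τ = Δt/γ = 13.60/1.747 = 7.784 years = 2.457×10⁸ s.
N = 1.61×10⁷ × 2.457×10⁸ = 3.955×10¹⁵.

N = 3.96×10¹⁵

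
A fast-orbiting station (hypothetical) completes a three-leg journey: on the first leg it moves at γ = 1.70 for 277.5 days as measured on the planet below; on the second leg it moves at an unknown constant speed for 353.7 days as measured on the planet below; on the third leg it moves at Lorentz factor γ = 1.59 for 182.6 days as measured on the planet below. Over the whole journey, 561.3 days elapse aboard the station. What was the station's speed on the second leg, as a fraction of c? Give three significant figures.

Leg 1: γ = 1.70; τ_1 = 277.5/1.700 = 163.2 days.
Leg 2: speed unknown; τ_2 = 353.7/γ_2.
Leg 3: γ = 1.59; τ_3 = 182.6/1.590 = 114.8 days.
Total proper time: 163.2 + τ_2 + 114.8 = 561.3, so τ_2 = 561.3 − 278.1 = 283.2 days.
γ_2 = 353.7/283.2 = 1.249; β = √(1 − 1/γ²) = √0.3588.

β = 0.599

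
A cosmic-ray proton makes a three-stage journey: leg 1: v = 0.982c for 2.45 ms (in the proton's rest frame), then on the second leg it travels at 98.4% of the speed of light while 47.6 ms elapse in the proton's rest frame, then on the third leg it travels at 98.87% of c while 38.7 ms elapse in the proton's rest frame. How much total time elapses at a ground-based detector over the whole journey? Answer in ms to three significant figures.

Δt = 538 ms

Leg 1: γ = 1/√(1 − 0.982²) = 1/√0.03568 = 5.294; Δt_1 = 5.294 × 2.45 = 12.97 ms.
Leg 2: β = 0.984; γ = 1/√(1 − 0.984²) = 1/√0.03174 = 5.613; Δt_2 = 5.613 × 47.6 = 267.2 ms.
Leg 3: β = 0.9887; γ = 1/√(1 − 0.9887²) = 1/√0.02247 = 6.671; Δt_3 = 6.671 × 38.7 = 258.2 ms.
Total: 12.97 + 267.2 + 258.2 ms.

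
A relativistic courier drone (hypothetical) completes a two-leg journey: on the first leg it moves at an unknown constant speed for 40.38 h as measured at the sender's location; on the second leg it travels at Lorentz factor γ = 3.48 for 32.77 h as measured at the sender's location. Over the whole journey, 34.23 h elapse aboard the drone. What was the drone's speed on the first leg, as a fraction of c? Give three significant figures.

β = 0.789

Leg 1: speed unknown; τ_1 = 40.38/γ_1.
Leg 2: γ = 3.48; τ_2 = 32.77/3.480 = 9.417 h.
Total proper time: τ_1 + 9.417 = 34.23, so τ_1 = 34.23 − 9.417 = 24.81 h.
γ_1 = 40.38/24.81 = 1.627; β = √(1 − 1/γ²) = √0.6224.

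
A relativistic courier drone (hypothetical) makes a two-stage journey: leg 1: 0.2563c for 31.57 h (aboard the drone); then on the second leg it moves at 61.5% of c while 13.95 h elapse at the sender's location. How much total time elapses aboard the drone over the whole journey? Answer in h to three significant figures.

τ = 42.6 h

Leg 1: 31.57 h is already measured aboard the drone.
Leg 2: β = 0.615; γ = 1/√(1 − 0.615²) = 1/√0.6218 = 1.268; τ_2 = 13.95/1.268 = 11.00 h.
Total: 31.57 + 11.00 h.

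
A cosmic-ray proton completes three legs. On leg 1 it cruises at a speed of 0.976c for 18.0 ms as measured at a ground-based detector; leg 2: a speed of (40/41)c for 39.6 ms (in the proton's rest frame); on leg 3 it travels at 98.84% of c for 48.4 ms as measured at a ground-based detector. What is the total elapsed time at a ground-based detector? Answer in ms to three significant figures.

Leg 1: 18.0 ms is already measured at a ground-based detector.
Leg 2: γ = 1/√(1 − (40/41)²) = 41/9 ≈ 4.556; Δt_2 = 4.556 × 39.6 = 180.4 ms.
Leg 3: 48.4 ms is already measured at a ground-based detector.
Total: 18.00 + 180.4 + 48.40 ms.

Δt = 247 ms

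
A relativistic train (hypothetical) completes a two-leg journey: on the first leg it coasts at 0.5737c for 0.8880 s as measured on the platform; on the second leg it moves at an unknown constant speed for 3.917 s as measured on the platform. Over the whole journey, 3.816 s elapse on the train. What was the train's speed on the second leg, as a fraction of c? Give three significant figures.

β = 0.615

Leg 1: γ = 1/√(1 − 0.5737²) = 1/√0.6709 = 1.221; τ_1 = 0.8880/1.221 = 0.7273 s.
Leg 2: speed unknown; τ_2 = 3.917/γ_2.
Total proper time: 0.7273 + τ_2 = 3.816, so τ_2 = 3.816 − 0.7273 = 3.089 s.
γ_2 = 3.917/3.089 = 1.268; β = √(1 − 1/γ²) = √0.3782.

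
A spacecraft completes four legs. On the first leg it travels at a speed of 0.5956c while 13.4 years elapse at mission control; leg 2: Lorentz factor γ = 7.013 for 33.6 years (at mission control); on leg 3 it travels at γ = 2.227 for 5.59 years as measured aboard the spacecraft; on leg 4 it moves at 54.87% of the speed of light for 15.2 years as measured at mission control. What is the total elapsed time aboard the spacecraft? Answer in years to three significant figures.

Leg 1: γ = 1/√(1 − 0.5956²) = 1/√0.6453 = 1.245; τ_1 = 13.4/1.245 = 10.76 years.
Leg 2: γ = 7.013; τ_2 = 33.6/7.013 = 4.791 years.
Leg 3: 5.59 years is already measured aboard the spacecraft.
Leg 4: β = 0.5487; γ = 1/√(1 − 0.5487²) = 1/√0.6989 = 1.196; τ_4 = 15.2/1.196 = 12.71 years.
Total: 10.76 + 4.791 + 5.590 + 12.71 years.

τ = 33.9 years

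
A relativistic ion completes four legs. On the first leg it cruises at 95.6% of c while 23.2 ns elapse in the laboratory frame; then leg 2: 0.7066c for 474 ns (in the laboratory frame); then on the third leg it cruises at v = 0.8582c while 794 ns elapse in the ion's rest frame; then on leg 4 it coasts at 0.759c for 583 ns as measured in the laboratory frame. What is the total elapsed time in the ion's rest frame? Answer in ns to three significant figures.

τ = 1520 ns

Leg 1: β = 0.956; γ = 1/√(1 − 0.956²) = 1/√0.08606 = 3.409; τ_1 = 23.2/3.409 = 6.806 ns.
Leg 2: γ = 1/√(1 − 0.7066²) = 1/√0.5007 = 1.413; τ_2 = 474/1.413 = 335.4 ns.
Leg 3: 794 ns is already measured in the ion's rest frame.
Leg 4: γ = 1/√(1 − 0.759²) = 1/√0.4239 = 1.536; τ_4 = 583/1.536 = 379.6 ns.
Total: 6.806 + 335.4 + 794.0 + 379.6 ns.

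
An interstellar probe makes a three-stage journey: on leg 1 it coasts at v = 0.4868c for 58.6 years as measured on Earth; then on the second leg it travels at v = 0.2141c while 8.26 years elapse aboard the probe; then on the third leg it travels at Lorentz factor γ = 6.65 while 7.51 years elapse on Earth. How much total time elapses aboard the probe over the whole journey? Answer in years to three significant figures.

Leg 1: γ = 1/√(1 − 0.4868²) = 1/√0.7630 = 1.145; τ_1 = 58.6/1.145 = 51.19 years.
Leg 2: 8.26 years is already measured aboard the probe.
Leg 3: γ = 6.65; τ_3 = 7.51/6.650 = 1.129 years.
Total: 51.19 + 8.260 + 1.129 years.

τ = 60.6 years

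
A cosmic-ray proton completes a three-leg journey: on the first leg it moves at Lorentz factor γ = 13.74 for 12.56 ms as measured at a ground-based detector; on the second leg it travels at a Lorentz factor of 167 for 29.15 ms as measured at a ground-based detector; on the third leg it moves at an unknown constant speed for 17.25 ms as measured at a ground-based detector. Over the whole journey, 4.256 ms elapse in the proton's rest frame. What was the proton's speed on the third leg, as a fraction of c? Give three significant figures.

β = 0.983

Leg 1: γ = 13.74; τ_1 = 12.56/13.74 = 0.9141 ms.
Leg 2: γ = 167; τ_2 = 29.15/167.0 = 0.1746 ms.
Leg 3: speed unknown; τ_3 = 17.25/γ_3.
Total proper time: 0.9141 + 0.1746 + τ_3 = 4.256, so τ_3 = 4.256 − 1.089 = 3.167 ms.
γ_3 = 17.25/3.167 = 5.446; β = √(1 − 1/γ²) = √0.9663.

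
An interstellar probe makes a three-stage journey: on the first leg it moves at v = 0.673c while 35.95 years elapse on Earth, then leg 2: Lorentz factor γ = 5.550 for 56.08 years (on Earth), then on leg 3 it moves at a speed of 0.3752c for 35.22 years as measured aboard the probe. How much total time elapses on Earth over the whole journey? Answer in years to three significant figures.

Leg 1: 35.95 years is already measured on Earth.
Leg 2: 56.08 years is already measured on Earth.
Leg 3: γ = 1/√(1 − 0.3752²) = 1/√0.8592 = 1.079; Δt_3 = 1.079 × 35.22 = 38.00 years.
Total: 35.95 + 56.08 + 38.00 years.

Δt = 130 years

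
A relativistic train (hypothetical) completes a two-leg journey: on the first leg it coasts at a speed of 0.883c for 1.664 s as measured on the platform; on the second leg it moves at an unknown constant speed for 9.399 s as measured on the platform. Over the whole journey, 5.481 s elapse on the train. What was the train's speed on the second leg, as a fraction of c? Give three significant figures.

Leg 1: γ = 1/√(1 − 0.883²) = 1/√0.2203 = 2.131; τ_1 = 1.664/2.131 = 0.7810 s.
Leg 2: speed unknown; τ_2 = 9.399/γ_2.
Total proper time: 0.7810 + τ_2 = 5.481, so τ_2 = 5.481 − 0.7810 = 4.700 s.
γ_2 = 9.399/4.700 = 2.000; β = √(1 − 1/γ²) = √0.7500.

β = 0.866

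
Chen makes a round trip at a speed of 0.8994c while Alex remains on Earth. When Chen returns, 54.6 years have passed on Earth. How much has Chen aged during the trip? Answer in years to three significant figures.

γ = 1/√(1 − 0.8994²) = 1/√0.1911 = 2.288
Chen's clock measures proper time along the trip: τ = Δt/γ = 54.6/2.288 years.

τ = 23.9 years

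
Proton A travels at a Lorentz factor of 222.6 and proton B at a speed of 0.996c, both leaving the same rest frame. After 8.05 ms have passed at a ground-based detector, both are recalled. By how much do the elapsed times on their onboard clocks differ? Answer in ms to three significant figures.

|τ_A − τ_B| = 0.683 ms

A: γ = 222.6; τ_A = 8.05/222.6 = 0.03616 ms.
B: γ = 1/√(1 − 0.996²) = 1/√0.007984 = 11.19; τ_B = 8.05/11.19 = 0.7193 ms.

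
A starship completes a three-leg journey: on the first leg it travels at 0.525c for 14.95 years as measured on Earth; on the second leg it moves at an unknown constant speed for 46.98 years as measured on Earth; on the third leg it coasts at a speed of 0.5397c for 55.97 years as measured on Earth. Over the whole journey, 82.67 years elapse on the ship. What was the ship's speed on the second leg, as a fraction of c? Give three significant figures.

Leg 1: γ = 1/√(1 − 0.525²) = 1/√0.7244 = 1.175; τ_1 = 14.95/1.175 = 12.72 years.
Leg 2: speed unknown; τ_2 = 46.98/γ_2.
Leg 3: γ = 1/√(1 − 0.5397²) = 1/√0.7087 = 1.188; τ_3 = 55.97/1.188 = 47.12 years.
Total proper time: 12.72 + τ_2 + 47.12 = 82.67, so τ_2 = 82.67 − 59.84 = 22.83 years.
γ_2 = 46.98/22.83 = 2.058; β = √(1 − 1/γ²) = √0.7639.

β = 0.874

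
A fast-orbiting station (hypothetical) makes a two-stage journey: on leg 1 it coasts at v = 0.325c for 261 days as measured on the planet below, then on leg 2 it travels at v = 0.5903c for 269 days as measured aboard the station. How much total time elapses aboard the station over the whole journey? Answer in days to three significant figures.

Leg 1: γ = 1/√(1 − 0.325²) = 1/√0.8944 = 1.057; τ_1 = 261/1.057 = 246.8 days.
Leg 2: 269 days is already measured aboard the station.
Total: 246.8 + 269.0 days.

τ = 516 days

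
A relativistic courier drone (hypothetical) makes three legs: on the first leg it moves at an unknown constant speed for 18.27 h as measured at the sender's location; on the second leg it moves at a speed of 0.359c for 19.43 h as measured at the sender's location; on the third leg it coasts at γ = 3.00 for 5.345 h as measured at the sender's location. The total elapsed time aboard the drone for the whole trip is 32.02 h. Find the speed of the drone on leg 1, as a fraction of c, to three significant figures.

Leg 1: speed unknown; τ_1 = 18.27/γ_1.
Leg 2: γ = 1/√(1 − 0.359²) = 1/√0.8711 = 1.071; τ_2 = 19.43/1.071 = 18.13 h.
Leg 3: γ = 3.00; τ_3 = 5.345/3.000 = 1.782 h.
Total proper time: τ_1 + 18.13 + 1.782 = 32.02, so τ_1 = 32.02 − 19.92 = 12.10 h.
γ_1 = 18.27/12.10 = 1.509; β = √(1 − 1/γ²) = √0.5611.

β = 0.749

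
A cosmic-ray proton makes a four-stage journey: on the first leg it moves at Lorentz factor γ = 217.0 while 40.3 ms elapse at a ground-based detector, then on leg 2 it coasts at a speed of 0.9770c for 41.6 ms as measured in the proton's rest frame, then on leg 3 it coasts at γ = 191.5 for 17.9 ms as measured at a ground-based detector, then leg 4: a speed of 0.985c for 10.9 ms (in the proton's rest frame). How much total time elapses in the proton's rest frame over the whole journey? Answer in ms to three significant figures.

Leg 1: γ = 217.0; τ_1 = 40.3/217.0 = 0.1857 ms.
Leg 2: 41.6 ms is already measured in the proton's rest frame.
Leg 3: γ = 191.5; τ_3 = 17.9/191.5 = 0.09347 ms.
Leg 4: 10.9 ms is already measured in the proton's rest frame.
Total: 0.1857 + 41.60 + 0.09347 + 10.90 ms.

τ = 52.8 ms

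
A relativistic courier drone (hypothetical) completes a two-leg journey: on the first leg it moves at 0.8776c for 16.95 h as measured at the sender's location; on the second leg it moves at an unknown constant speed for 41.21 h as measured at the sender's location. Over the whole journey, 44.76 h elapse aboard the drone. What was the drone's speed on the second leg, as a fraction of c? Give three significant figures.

β = 0.458

Leg 1: γ = 1/√(1 − 0.8776²) = 1/√0.2298 = 2.086; τ_1 = 16.95/2.086 = 8.126 h.
Leg 2: speed unknown; τ_2 = 41.21/γ_2.
Total proper time: 8.126 + τ_2 = 44.76, so τ_2 = 44.76 − 8.126 = 36.63 h.
γ_2 = 41.21/36.63 = 1.125; β = √(1 − 1/γ²) = √0.2097.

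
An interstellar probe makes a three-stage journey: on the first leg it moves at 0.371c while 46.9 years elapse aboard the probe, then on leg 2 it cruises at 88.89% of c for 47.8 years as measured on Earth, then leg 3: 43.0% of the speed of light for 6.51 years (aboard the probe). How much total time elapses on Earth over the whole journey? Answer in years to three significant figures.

Leg 1: γ = 1/√(1 − 0.371²) = 1/√0.8624 = 1.077; Δt_1 = 1.077 × 46.9 = 50.50 years.
Leg 2: 47.8 years is already measured on Earth.
Leg 3: β = 0.430; γ = 1/√(1 − 0.430²) = 1/√0.8151 = 1.108; Δt_3 = 1.108 × 6.51 = 7.211 years.
Total: 50.50 + 47.80 + 7.211 years.

Δt = 106 years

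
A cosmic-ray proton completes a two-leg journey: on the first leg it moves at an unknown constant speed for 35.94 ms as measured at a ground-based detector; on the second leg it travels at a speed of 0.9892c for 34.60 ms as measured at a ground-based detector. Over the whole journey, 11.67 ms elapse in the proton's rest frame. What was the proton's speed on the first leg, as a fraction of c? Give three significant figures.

Leg 1: speed unknown; τ_1 = 35.94/γ_1.
Leg 2: γ = 1/√(1 − 0.9892²) = 1/√0.02148 = 6.823; τ_2 = 34.60/6.823 = 5.071 ms.
Total proper time: τ_1 + 5.071 = 11.67, so τ_1 = 11.67 − 5.071 = 6.599 ms.
γ_1 = 35.94/6.599 = 5.447; β = √(1 − 1/γ²) = √0.9663.

β = 0.983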